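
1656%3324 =1656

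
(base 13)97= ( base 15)84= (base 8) 174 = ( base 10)124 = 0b1111100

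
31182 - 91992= - 60810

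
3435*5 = 17175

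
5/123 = 5/123 = 0.04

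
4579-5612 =-1033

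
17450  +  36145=53595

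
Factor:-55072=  - 2^5*1721^1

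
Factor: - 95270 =-2^1*5^1*7^1 * 1361^1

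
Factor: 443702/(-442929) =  - 2^1*3^(-1)*7^1*41^1 * 191^(  -  1 ) = -574/573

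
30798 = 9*3422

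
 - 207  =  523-730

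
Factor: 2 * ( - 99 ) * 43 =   -  2^1 * 3^2*11^1*43^1 = -8514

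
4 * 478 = 1912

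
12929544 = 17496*739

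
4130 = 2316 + 1814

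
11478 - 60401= - 48923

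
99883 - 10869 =89014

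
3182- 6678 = - 3496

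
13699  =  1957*7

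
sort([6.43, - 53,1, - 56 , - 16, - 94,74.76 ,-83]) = [ - 94, - 83, - 56, - 53, - 16, 1, 6.43, 74.76 ] 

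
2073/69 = 691/23 = 30.04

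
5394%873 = 156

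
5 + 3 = 8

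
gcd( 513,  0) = 513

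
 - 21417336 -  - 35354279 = 13936943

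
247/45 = 247/45 =5.49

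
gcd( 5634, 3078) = 18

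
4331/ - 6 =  - 4331/6 = - 721.83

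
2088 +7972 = 10060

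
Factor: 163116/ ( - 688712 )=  - 9/38=- 2^( - 1 )*3^2*19^( - 1) 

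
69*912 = 62928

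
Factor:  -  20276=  - 2^2*37^1*137^1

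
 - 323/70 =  - 5 + 27/70 = - 4.61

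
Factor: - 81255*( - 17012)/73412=3^1*5^1*4253^1*5417^1*18353^( - 1)  =  345577515/18353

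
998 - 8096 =-7098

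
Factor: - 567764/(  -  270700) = 5^( - 2)*2707^(- 1)  *141941^1= 141941/67675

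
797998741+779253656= 1577252397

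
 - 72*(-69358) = 4993776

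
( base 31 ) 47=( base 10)131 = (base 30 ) 4b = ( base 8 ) 203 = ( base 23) 5G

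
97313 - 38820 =58493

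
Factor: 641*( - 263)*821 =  - 138406643 = -  263^1 * 641^1*821^1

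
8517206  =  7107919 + 1409287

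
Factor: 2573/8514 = 2^( - 1 ) * 3^(- 2 )*11^(-1)*31^1*43^( - 1)*83^1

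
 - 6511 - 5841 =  - 12352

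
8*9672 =77376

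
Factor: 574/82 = 7 = 7^1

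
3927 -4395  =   - 468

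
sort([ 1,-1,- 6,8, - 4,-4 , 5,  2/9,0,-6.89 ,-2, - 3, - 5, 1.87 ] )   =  [-6.89,- 6, - 5,-4, - 4, - 3, - 2,-1, 0,  2/9,1 , 1.87 , 5, 8 ] 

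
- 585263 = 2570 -587833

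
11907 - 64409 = - 52502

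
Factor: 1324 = 2^2 * 331^1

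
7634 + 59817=67451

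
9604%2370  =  124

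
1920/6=320 = 320.00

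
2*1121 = 2242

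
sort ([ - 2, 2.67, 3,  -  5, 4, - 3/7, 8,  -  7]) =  [ - 7, -5,  -  2, - 3/7,2.67, 3, 4, 8 ] 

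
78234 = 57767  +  20467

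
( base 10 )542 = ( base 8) 1036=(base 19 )19A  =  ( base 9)662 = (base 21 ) 14H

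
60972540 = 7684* 7935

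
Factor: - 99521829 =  - 3^2 * 11^1*19^1*157^1*337^1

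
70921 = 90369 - 19448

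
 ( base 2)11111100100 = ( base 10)2020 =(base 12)1204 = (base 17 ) 6ge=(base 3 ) 2202211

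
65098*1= 65098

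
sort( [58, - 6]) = [ - 6,58 ] 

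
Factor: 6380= 2^2*5^1*11^1*29^1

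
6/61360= 3/30680 = 0.00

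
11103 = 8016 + 3087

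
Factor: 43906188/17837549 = 2^2*3^1  *19^1*1283^(  -  1 )*13903^ ( - 1 )*192571^1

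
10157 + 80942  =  91099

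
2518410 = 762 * 3305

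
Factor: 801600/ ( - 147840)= - 835/154=-2^(-1)*5^1*7^( - 1)*11^( - 1 ) * 167^1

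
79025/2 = 39512+1/2 = 39512.50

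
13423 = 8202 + 5221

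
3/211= 3/211 = 0.01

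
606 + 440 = 1046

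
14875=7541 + 7334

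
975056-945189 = 29867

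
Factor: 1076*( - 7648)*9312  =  -76630757376 = - 2^12 * 3^1*97^1* 239^1*269^1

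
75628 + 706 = 76334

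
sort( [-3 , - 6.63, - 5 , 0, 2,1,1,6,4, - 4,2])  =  [ - 6.63,-5,- 4, - 3, 0,1, 1, 2, 2, 4, 6 ]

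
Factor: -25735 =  - 5^1*5147^1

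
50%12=2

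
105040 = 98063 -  - 6977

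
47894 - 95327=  - 47433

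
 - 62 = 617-679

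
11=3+8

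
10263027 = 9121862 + 1141165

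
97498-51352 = 46146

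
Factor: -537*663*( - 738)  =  262750878 = 2^1 * 3^4*13^1*17^1*41^1*179^1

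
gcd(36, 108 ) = 36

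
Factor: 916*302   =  276632  =  2^3*151^1*229^1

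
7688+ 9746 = 17434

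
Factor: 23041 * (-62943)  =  -3^1 * 20981^1*23041^1 = - 1450269663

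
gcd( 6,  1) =1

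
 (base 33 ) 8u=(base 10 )294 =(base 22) D8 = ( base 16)126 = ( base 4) 10212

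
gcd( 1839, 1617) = 3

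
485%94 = 15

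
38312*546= 20918352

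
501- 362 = 139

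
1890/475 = 378/95 = 3.98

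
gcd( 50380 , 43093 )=1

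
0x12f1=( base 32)4nh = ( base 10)4849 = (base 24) 8a1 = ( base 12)2981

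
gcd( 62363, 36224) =1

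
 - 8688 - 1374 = -10062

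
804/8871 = 268/2957 = 0.09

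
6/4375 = 6/4375 = 0.00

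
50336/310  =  25168/155  =  162.37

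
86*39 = 3354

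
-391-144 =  - 535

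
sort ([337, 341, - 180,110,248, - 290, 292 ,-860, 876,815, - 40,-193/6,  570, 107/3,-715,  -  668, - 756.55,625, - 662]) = [ - 860, -756.55, - 715,-668, - 662, - 290,- 180, - 40, - 193/6,  107/3, 110, 248,292, 337, 341, 570, 625,815, 876 ] 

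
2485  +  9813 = 12298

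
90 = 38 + 52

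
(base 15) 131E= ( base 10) 4079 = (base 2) 111111101111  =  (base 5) 112304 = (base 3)12121002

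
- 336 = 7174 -7510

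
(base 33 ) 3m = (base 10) 121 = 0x79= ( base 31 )3s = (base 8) 171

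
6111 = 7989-1878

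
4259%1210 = 629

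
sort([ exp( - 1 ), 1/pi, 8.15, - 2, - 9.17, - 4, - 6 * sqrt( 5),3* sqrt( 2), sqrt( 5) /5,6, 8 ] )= [-6*sqrt( 5),  -  9.17, - 4,-2,1/pi,exp( - 1) , sqrt(5)/5,3*sqrt( 2),6, 8,8.15 ] 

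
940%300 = 40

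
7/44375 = 7/44375 = 0.00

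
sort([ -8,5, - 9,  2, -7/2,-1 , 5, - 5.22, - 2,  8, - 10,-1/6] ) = [ - 10, - 9 ,-8, - 5.22, - 7/2, - 2, - 1,-1/6,  2, 5 , 5,  8 ]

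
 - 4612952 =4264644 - 8877596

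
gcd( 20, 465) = 5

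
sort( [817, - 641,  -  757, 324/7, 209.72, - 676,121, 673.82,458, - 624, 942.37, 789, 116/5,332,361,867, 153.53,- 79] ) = [ - 757, - 676,-641, - 624, - 79, 116/5, 324/7,121,153.53 , 209.72,332, 361, 458,673.82, 789,817, 867,942.37]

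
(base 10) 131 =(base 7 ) 245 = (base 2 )10000011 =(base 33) 3W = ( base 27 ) 4n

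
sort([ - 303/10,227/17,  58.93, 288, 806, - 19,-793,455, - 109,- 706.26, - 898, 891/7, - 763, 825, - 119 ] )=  [-898,-793, - 763, - 706.26,-119,  -  109,-303/10,- 19, 227/17 , 58.93, 891/7, 288, 455,806, 825 ]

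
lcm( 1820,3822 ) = 38220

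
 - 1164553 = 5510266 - 6674819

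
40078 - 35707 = 4371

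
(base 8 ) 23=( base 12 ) 17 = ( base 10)19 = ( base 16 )13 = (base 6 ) 31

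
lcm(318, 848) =2544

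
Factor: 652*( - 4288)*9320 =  - 26056632320  =  - 2^11*5^1*67^1 * 163^1*233^1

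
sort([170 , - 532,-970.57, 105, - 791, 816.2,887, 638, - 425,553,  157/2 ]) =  [- 970.57,  -  791, - 532,-425 , 157/2,  105, 170, 553, 638 , 816.2,887]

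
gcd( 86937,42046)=1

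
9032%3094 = 2844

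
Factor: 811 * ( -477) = -386847 = -3^2*53^1*811^1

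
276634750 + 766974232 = 1043608982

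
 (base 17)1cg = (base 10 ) 509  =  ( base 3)200212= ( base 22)113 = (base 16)1FD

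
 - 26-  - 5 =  - 21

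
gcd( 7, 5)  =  1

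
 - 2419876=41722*( - 58 )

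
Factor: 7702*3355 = 2^1*5^1 * 11^1 * 61^1* 3851^1 = 25840210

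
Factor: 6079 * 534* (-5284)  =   - 2^3 * 3^1 * 89^1* 1321^1 * 6079^1= - 17152846824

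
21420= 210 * 102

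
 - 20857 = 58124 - 78981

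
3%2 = 1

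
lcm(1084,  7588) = 7588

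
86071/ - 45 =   -  1913  +  14/45 = -1912.69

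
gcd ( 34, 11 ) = 1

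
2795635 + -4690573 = -1894938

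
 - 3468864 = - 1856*1869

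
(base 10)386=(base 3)112022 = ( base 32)C2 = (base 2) 110000010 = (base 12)282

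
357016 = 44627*8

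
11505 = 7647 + 3858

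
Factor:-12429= - 3^2*1381^1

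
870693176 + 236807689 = 1107500865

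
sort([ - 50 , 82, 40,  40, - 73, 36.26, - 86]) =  [ - 86, - 73,-50,36.26,40, 40 , 82 ]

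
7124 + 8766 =15890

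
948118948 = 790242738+157876210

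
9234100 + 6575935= 15810035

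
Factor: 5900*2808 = 16567200=2^5*3^3*5^2*13^1*59^1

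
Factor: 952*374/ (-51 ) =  - 20944/3 =-  2^4 * 3^( - 1)*7^1 * 11^1 * 17^1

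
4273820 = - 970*( - 4406)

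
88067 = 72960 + 15107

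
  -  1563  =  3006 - 4569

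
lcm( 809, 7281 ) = 7281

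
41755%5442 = 3661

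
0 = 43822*0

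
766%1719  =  766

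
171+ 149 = 320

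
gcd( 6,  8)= 2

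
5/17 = 5/17 = 0.29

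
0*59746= 0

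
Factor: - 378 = - 2^1*3^3 * 7^1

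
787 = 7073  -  6286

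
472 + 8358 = 8830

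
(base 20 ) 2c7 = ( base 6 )4503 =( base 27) 1BL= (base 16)417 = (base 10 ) 1047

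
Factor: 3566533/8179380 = 2^( - 2)*3^( - 7 )*5^(-1)*11^( -1 )*17^( - 1)*211^1*16903^1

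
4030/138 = 29 + 14/69 = 29.20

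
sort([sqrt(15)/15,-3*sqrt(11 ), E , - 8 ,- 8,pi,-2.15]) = [ - 3 * sqrt(11), - 8,  -  8, - 2.15,sqrt(15)/15, E, pi] 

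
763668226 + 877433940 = 1641102166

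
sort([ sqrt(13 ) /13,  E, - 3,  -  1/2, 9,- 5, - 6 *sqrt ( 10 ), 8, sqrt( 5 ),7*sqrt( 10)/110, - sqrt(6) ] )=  [-6*sqrt (10 ),-5, - 3,-sqrt( 6),-1/2,  7*sqrt(10)/110, sqrt( 13 ) /13, sqrt( 5 ), E, 8,9 ] 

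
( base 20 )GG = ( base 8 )520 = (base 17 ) 12d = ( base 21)g0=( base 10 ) 336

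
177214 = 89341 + 87873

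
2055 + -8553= - 6498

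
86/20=43/10 = 4.30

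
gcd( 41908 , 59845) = 1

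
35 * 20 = 700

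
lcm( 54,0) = 0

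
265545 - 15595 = 249950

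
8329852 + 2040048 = 10369900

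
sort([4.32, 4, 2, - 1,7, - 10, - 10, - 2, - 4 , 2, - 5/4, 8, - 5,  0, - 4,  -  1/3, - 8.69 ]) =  [ - 10, - 10, - 8.69, - 5,-4, - 4,- 2,-5/4, - 1, - 1/3, 0, 2, 2, 4,4.32,  7,8]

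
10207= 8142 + 2065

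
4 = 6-2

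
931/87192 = 133/12456= 0.01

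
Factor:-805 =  - 5^1*7^1*23^1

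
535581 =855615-320034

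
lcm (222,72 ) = 2664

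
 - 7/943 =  - 7/943 =-  0.01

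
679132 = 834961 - 155829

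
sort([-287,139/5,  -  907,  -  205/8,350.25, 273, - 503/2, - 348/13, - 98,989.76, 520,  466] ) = [ - 907, - 287, - 503/2,-98, - 348/13, - 205/8,139/5,273,350.25,466,520,989.76]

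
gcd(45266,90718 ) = 2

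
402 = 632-230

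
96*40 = 3840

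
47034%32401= 14633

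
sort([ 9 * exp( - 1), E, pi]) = [E, pi, 9* exp( - 1)] 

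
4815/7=687 + 6/7= 687.86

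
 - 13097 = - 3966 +-9131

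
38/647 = 38/647 = 0.06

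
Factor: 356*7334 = 2^3*19^1*89^1*193^1 =2610904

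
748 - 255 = 493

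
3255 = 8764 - 5509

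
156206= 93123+63083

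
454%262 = 192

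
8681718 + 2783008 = 11464726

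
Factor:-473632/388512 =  - 3^( - 2) * 19^1*41^1*71^(-1) = -779/639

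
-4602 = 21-4623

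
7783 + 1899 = 9682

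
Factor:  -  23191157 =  -11^1* 53^1*39779^1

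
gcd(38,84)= 2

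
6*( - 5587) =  - 33522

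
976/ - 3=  - 976/3 = - 325.33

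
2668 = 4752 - 2084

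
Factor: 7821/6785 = 3^2*5^( - 1 )*11^1*23^( - 1)*59^( - 1) * 79^1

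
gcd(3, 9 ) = 3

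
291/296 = 291/296 = 0.98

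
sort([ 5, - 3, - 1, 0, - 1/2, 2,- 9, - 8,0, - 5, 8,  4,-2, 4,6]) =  [-9, - 8, - 5 , - 3 , - 2, - 1, - 1/2,  0,0,2,4, 4,  5, 6, 8]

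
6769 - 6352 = 417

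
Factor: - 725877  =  -3^2*59^1*1367^1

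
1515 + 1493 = 3008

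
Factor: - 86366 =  - 2^1*7^1* 31^1*199^1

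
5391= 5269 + 122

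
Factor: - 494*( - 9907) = 4894058  =  2^1 *13^1*19^1*9907^1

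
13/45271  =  13/45271 = 0.00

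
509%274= 235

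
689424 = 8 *86178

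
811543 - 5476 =806067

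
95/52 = 95/52  =  1.83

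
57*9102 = 518814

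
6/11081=6/11081 = 0.00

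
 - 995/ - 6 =995/6 = 165.83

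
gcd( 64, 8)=8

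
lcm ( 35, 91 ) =455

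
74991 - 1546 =73445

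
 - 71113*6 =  -426678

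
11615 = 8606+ 3009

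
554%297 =257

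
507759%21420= 15099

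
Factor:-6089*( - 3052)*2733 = 50789055324 = 2^2*3^1*7^1*109^1*911^1 * 6089^1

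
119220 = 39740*3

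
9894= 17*582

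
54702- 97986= - 43284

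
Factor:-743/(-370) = 2^( - 1)*5^(  -  1) * 37^( - 1)*743^1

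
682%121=77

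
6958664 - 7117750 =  - 159086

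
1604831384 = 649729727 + 955101657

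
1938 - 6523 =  - 4585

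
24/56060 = 6/14015 = 0.00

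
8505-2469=6036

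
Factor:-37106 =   -  2^1*18553^1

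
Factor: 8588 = 2^2* 19^1 * 113^1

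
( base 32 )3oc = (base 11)2992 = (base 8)7414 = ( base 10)3852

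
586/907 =586/907 = 0.65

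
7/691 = 7/691 =0.01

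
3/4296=1/1432= 0.00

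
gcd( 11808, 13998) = 6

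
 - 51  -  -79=28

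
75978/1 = 75978 = 75978.00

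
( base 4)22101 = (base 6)3013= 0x291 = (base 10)657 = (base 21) 1A6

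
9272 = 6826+2446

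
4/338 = 2/169= 0.01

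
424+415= 839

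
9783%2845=1248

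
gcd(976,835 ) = 1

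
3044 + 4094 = 7138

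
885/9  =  295/3 =98.33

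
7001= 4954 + 2047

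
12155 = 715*17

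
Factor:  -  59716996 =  - 2^2*281^1*53129^1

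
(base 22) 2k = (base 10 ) 64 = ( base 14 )48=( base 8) 100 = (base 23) 2i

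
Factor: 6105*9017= 3^1*5^1*11^1*37^1 *71^1*127^1 = 55048785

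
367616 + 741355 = 1108971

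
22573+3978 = 26551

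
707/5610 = 707/5610=0.13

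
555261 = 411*1351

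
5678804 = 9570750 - 3891946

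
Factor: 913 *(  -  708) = -646404 =- 2^2*3^1*11^1*59^1*83^1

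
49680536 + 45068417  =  94748953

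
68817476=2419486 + 66397990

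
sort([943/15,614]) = [ 943/15,614]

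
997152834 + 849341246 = 1846494080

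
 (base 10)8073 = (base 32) 7S9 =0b1111110001001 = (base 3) 102002000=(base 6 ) 101213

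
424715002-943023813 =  - 518308811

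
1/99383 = 1/99383  =  0.00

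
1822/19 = 95+17/19 = 95.89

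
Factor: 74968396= 2^2 * 18742099^1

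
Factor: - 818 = - 2^1*409^1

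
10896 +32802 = 43698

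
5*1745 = 8725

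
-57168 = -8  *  7146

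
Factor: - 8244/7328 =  - 2^(  -  3)*3^2= -  9/8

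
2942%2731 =211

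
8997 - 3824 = 5173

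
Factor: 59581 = 59581^1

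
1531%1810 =1531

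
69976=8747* 8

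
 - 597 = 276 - 873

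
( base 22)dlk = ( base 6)51210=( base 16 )1A76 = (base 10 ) 6774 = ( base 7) 25515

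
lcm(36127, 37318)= 3395938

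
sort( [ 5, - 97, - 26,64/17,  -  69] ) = [ -97, - 69, -26,  64/17, 5 ]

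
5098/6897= 5098/6897=0.74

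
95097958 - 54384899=40713059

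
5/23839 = 5/23839 = 0.00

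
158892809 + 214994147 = 373886956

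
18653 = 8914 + 9739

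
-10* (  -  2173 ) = 21730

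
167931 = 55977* 3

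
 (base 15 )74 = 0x6D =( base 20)59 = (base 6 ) 301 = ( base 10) 109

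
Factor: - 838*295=-247210 =- 2^1*5^1*59^1*419^1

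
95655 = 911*105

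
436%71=10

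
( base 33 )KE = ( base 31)LN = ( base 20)1de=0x2a2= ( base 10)674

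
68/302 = 34/151 = 0.23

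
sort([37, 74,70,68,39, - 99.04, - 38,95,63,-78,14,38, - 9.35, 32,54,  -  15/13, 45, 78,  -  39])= [ - 99.04, - 78,-39, - 38,-9.35, - 15/13,14,32, 37,38,  39, 45 , 54,63,68, 70,74,78, 95]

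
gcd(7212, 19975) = 1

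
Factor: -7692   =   - 2^2* 3^1* 641^1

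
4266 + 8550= 12816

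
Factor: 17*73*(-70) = -2^1*5^1*7^1*17^1* 73^1 = -86870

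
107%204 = 107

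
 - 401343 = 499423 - 900766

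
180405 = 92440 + 87965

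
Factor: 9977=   11^1*907^1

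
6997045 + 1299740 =8296785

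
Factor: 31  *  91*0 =0^1 = 0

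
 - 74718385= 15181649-89900034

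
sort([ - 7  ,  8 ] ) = [ - 7,8]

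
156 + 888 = 1044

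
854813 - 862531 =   -  7718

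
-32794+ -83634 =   -  116428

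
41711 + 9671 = 51382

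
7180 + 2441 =9621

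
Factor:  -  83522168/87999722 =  - 41761084/43999861 = - 2^2*43^1*242797^1*43999861^( - 1 )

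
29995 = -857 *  ( - 35 )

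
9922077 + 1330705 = 11252782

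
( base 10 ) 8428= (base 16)20EC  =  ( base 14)3100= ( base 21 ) J27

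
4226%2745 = 1481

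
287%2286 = 287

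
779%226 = 101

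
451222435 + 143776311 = 594998746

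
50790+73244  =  124034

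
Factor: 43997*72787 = 11^1* 13^1*  509^1 * 43997^1 = 3202409639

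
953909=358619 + 595290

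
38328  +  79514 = 117842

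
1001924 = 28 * 35783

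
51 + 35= 86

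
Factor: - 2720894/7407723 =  - 2^1*3^( - 1) * 11^1*123677^1*2469241^(- 1 )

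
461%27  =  2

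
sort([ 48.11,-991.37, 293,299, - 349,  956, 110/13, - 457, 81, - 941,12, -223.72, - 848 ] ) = [-991.37,-941, - 848,-457, - 349, - 223.72,110/13,12, 48.11, 81, 293, 299, 956]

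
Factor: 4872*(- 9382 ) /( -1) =2^4*3^1*7^1*29^1*4691^1= 45709104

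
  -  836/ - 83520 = 209/20880 = 0.01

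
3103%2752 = 351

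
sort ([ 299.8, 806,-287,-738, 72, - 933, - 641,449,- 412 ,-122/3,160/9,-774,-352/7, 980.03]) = [- 933, - 774, - 738,-641,  -  412,- 287, - 352/7, -122/3,160/9, 72, 299.8, 449, 806, 980.03]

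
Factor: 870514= 2^1*435257^1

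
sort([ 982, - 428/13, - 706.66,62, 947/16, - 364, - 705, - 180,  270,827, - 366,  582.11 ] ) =[ - 706.66, - 705, - 366, - 364,- 180, - 428/13, 947/16,62, 270, 582.11,827, 982 ]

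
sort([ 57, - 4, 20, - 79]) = [-79, - 4,20,57]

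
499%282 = 217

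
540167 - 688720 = - 148553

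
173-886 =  - 713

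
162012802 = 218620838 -56608036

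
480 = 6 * 80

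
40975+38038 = 79013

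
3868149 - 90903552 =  - 87035403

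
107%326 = 107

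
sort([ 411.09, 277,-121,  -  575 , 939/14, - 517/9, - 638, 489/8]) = [ - 638, - 575, - 121, - 517/9, 489/8,939/14, 277,411.09]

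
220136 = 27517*8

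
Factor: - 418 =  - 2^1*11^1*19^1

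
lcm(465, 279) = 1395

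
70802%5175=3527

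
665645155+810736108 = 1476381263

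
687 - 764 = -77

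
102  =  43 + 59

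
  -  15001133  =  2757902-17759035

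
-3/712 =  - 3/712 = -0.00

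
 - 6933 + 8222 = 1289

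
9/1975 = 9/1975=0.00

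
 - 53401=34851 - 88252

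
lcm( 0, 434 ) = 0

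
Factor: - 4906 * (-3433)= 2^1 * 11^1*223^1 * 3433^1 = 16842298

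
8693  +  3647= 12340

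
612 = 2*306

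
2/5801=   2/5801= 0.00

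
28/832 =7/208 = 0.03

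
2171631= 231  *9401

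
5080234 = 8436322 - 3356088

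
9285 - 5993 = 3292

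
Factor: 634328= 2^3*37^1*2143^1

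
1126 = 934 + 192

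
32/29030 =16/14515  =  0.00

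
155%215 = 155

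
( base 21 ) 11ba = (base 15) 2e2d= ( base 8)23327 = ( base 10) 9943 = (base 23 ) II7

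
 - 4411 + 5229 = 818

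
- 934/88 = -467/44 = - 10.61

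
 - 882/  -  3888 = 49/216 = 0.23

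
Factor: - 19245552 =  - 2^4*3^1*400949^1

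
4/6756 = 1/1689 = 0.00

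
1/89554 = 1/89554  =  0.00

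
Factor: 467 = 467^1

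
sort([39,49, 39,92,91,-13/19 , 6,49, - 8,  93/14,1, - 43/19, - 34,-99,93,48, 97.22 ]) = [ - 99, - 34, -8, - 43/19, - 13/19,1, 6,93/14, 39,39,48, 49,49,  91,92,93,97.22 ]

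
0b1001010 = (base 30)2E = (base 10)74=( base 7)134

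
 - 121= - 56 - 65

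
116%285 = 116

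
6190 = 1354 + 4836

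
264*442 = 116688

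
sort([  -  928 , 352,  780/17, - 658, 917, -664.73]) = [-928, - 664.73,-658, 780/17, 352,917]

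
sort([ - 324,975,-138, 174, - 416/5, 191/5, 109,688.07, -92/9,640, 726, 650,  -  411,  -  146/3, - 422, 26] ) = [  -  422, - 411,-324,- 138, - 416/5, - 146/3,-92/9,26,  191/5, 109,174, 640, 650,688.07 , 726, 975 ] 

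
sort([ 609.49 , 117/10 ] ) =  [ 117/10 , 609.49]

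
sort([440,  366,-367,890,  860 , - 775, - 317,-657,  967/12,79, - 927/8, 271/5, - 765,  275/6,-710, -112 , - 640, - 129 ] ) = [ - 775,-765,- 710, - 657, - 640,-367,-317, -129, - 927/8  , -112 , 275/6,271/5, 79,967/12,366,440 , 860 , 890]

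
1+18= 19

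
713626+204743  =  918369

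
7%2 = 1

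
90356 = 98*922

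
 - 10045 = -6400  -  3645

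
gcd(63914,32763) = 1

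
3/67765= 3/67765=0.00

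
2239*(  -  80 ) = -179120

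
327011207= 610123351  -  283112144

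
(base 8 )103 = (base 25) 2h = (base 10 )67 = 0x43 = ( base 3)2111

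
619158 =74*8367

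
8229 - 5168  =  3061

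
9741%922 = 521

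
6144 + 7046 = 13190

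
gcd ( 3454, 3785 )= 1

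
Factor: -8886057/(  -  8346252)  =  2^( - 2 )*17^ (-1)*31^1*163^( - 1)*251^(-1)*95549^1 = 2962019/2782084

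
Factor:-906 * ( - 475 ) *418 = 179886300= 2^2*3^1*5^2* 11^1 * 19^2*151^1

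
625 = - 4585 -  - 5210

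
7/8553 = 7/8553 = 0.00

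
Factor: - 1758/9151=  - 2^1*3^1* 293^1 * 9151^( - 1 )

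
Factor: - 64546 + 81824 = 2^1*53^1*163^1 = 17278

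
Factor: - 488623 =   -  19^1*25717^1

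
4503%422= 283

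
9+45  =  54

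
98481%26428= 19197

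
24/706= 12/353  =  0.03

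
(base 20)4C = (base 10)92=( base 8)134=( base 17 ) 57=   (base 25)3h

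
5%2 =1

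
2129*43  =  91547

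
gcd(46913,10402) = 1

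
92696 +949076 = 1041772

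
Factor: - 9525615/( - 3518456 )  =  2^( - 3 ) *3^1 * 5^1* 11^1 * 17^( -1 ) * 41^( -1 )*631^ (- 1 )*57731^1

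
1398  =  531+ 867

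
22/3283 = 22/3283=0.01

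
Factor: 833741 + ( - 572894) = 260847  =  3^3*9661^1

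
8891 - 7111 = 1780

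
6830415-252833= 6577582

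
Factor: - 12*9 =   -  2^2*3^3 = - 108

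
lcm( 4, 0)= 0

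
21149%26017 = 21149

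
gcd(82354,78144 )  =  2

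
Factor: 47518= 2^1*23^1*1033^1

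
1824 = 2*912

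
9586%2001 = 1582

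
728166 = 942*773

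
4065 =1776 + 2289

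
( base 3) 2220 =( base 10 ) 78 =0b1001110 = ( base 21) 3f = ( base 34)2A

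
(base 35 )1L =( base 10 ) 56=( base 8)70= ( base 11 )51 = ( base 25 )26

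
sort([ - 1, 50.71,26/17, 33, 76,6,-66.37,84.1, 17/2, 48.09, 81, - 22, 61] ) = [-66.37 , - 22, - 1,26/17, 6, 17/2,33, 48.09, 50.71, 61, 76, 81, 84.1] 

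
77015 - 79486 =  - 2471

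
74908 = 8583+66325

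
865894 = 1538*563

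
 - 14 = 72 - 86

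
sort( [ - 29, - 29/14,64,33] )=[ - 29, - 29/14,33 , 64 ]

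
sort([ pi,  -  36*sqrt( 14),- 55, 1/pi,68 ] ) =[ - 36 * sqrt( 14), - 55 , 1/pi, pi,  68 ]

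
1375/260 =5 + 15/52= 5.29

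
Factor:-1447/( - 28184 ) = 2^( - 3 ) * 13^(-1)*271^(  -  1 )  *1447^1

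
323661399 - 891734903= - 568073504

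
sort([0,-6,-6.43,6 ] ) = [ - 6.43, - 6, 0,6] 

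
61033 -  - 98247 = 159280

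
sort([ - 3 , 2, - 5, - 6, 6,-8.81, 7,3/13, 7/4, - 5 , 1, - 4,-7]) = [ - 8.81, - 7, - 6, - 5,- 5,  -  4,-3,3/13,1,7/4,  2,6, 7] 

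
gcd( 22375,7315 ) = 5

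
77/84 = 11/12   =  0.92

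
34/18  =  17/9 = 1.89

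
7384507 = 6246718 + 1137789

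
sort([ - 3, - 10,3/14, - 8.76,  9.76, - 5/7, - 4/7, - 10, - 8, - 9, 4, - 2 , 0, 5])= [ - 10, - 10, - 9, - 8.76, - 8, - 3, - 2, - 5/7, - 4/7, 0, 3/14,4, 5,  9.76 ]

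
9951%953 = 421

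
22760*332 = 7556320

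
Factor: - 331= - 331^1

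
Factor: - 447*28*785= -9825060 = - 2^2*3^1*5^1 * 7^1*149^1 * 157^1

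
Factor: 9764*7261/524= 17724101/131 =53^1*131^( - 1)*137^1* 2441^1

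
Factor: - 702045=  - 3^2*5^1*15601^1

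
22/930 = 11/465=0.02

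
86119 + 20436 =106555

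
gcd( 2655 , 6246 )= 9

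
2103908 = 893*2356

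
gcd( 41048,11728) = 5864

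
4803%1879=1045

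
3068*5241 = 16079388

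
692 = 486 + 206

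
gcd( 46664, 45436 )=1228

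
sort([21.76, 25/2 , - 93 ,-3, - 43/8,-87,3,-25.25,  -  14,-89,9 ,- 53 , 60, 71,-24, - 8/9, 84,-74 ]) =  [-93,-89, -87 , - 74 , - 53, - 25.25,  -  24, - 14, - 43/8, - 3, - 8/9, 3,  9,25/2, 21.76  ,  60, 71 , 84]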